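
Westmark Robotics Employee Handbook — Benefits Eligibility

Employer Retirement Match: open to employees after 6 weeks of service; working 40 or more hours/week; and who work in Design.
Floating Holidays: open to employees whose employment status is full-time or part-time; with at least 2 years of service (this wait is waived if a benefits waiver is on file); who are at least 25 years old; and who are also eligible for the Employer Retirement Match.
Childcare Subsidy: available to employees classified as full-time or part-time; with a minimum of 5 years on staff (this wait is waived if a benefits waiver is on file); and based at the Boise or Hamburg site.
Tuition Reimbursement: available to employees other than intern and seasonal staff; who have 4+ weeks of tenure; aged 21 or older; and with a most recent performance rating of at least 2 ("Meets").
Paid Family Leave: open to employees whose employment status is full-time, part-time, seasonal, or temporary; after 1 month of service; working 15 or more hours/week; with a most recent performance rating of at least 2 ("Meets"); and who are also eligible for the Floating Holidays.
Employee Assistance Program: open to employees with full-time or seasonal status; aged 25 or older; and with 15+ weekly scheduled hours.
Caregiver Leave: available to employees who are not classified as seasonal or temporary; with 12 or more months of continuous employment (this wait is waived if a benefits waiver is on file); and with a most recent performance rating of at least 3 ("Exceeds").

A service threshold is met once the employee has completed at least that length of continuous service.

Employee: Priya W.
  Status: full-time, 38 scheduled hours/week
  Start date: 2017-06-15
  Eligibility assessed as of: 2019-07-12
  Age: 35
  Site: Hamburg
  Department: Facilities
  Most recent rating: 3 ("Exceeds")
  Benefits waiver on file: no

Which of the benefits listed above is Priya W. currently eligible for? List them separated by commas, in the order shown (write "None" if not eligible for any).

Service from 2017-06-15 to 2019-07-12: 757 days.
Employer Retirement Match — service 757 days ≥ 6 weeks (≈42 days) ✓; 38 hrs/wk < 40 ✗ → not eligible.
Floating Holidays — status full-time ✓; no waiver, service 757 days ≥ 2 years (≈730 days) ✓; age 35 ≥ 25 ✓; not eligible for Employer Retirement Match ✗ → not eligible.
Childcare Subsidy — status full-time ✓; no waiver, service 757 days < 5 years (≈1825 days) ✗ → not eligible.
Tuition Reimbursement — status full-time ✓ (not excluded); service 757 days ≥ 4 weeks (≈28 days) ✓; age 35 ≥ 21 ✓; rating 3 ≥ 2 ✓ → eligible.
Paid Family Leave — status full-time ✓; service 757 days ≥ 1 month (≈30 days) ✓; 38 hrs/wk ≥ 15 ✓; rating 3 ≥ 2 ✓; not eligible for Floating Holidays ✗ → not eligible.
Employee Assistance Program — status full-time ✓; age 35 ≥ 25 ✓; 38 hrs/wk ≥ 15 ✓ → eligible.
Caregiver Leave — status full-time ✓ (not excluded); no waiver, service 757 days ≥ 12 months (≈360 days) ✓; rating 3 ≥ 3 ✓ → eligible.

Tuition Reimbursement, Employee Assistance Program, Caregiver Leave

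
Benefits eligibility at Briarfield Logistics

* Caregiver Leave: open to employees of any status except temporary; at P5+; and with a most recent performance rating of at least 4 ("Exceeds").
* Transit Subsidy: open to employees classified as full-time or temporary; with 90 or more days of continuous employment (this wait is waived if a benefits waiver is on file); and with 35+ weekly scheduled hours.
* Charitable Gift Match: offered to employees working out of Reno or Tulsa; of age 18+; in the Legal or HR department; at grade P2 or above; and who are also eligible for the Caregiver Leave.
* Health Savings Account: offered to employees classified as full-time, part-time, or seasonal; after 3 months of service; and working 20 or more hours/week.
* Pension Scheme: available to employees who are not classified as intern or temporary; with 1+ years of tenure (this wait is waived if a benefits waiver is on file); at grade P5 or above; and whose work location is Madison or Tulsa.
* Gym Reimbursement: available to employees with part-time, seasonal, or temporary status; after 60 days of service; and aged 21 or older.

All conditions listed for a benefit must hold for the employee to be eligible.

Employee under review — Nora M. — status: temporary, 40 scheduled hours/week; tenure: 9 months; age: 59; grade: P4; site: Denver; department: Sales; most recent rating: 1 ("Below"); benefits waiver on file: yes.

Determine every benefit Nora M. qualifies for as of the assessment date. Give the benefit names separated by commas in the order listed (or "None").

Transit Subsidy, Gym Reimbursement

Caregiver Leave — status temporary ✗ (excluded) → not eligible.
Transit Subsidy — status temporary ✓; benefits waiver on file ✓; 40 hrs/wk ≥ 35 ✓ → eligible.
Charitable Gift Match — site Denver ✗ (not Reno or Tulsa) → not eligible.
Health Savings Account — status temporary ✗ (requires full-time, part-time, or seasonal) → not eligible.
Pension Scheme — status temporary ✗ (excluded) → not eligible.
Gym Reimbursement — status temporary ✓; service 9 months ≥ 60 days ✓; age 59 ≥ 21 ✓ → eligible.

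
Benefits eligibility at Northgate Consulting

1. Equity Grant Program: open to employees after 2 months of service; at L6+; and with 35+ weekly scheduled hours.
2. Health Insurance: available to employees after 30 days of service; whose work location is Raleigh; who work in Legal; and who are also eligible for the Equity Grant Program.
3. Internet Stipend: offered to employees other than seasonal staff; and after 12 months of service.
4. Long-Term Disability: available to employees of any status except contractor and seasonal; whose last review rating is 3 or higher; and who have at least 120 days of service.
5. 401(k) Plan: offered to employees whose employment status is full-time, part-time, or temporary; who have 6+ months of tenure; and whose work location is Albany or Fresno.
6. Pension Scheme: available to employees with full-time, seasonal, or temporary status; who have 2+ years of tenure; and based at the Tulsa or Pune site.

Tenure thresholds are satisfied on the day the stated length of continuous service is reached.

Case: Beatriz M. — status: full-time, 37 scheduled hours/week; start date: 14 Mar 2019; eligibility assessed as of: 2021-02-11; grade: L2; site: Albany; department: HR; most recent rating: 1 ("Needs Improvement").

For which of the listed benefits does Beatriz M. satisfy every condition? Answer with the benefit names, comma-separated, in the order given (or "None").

Service from 14 Mar 2019 to 2021-02-11: 700 days.
Equity Grant Program — service 700 days ≥ 2 months (≈60 days) ✓; grade L2 < L6 ✗ → not eligible.
Health Insurance — service 700 days ≥ 30 days ✓; site Albany ✗ (not Raleigh) → not eligible.
Internet Stipend — status full-time ✓ (not excluded); service 700 days ≥ 12 months (≈360 days) ✓ → eligible.
Long-Term Disability — status full-time ✓ (not excluded); rating 1 < 3 ✗ → not eligible.
401(k) Plan — status full-time ✓; service 700 days ≥ 6 months (≈180 days) ✓; site Albany ✓ → eligible.
Pension Scheme — status full-time ✓; service 700 days < 2 years (≈730 days) ✗ → not eligible.

Internet Stipend, 401(k) Plan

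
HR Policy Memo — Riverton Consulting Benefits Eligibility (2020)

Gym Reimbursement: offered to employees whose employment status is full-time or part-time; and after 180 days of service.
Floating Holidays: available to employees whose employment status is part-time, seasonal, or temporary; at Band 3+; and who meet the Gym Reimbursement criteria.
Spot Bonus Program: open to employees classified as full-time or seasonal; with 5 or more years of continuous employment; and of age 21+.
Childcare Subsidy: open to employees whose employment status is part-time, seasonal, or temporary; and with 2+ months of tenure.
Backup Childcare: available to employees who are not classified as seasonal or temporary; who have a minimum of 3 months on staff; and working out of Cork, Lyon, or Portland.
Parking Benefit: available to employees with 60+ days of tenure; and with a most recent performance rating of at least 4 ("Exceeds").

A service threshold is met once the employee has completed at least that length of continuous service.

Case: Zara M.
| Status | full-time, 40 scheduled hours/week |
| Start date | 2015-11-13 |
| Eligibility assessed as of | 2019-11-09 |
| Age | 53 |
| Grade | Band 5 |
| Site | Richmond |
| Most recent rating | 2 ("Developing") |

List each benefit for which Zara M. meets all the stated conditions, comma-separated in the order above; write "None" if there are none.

Service from 2015-11-13 to 2019-11-09: 1457 days.
Gym Reimbursement — status full-time ✓; service 1457 days ≥ 180 days ✓ → eligible.
Floating Holidays — status full-time ✗ (requires part-time, seasonal, or temporary) → not eligible.
Spot Bonus Program — status full-time ✓; service 1457 days < 5 years (≈1825 days) ✗ → not eligible.
Childcare Subsidy — status full-time ✗ (requires part-time, seasonal, or temporary) → not eligible.
Backup Childcare — status full-time ✓ (not excluded); service 1457 days ≥ 3 months (≈90 days) ✓; site Richmond ✗ (not Cork, Lyon, or Portland) → not eligible.
Parking Benefit — service 1457 days ≥ 60 days ✓; rating 2 < 4 ✗ → not eligible.

Gym Reimbursement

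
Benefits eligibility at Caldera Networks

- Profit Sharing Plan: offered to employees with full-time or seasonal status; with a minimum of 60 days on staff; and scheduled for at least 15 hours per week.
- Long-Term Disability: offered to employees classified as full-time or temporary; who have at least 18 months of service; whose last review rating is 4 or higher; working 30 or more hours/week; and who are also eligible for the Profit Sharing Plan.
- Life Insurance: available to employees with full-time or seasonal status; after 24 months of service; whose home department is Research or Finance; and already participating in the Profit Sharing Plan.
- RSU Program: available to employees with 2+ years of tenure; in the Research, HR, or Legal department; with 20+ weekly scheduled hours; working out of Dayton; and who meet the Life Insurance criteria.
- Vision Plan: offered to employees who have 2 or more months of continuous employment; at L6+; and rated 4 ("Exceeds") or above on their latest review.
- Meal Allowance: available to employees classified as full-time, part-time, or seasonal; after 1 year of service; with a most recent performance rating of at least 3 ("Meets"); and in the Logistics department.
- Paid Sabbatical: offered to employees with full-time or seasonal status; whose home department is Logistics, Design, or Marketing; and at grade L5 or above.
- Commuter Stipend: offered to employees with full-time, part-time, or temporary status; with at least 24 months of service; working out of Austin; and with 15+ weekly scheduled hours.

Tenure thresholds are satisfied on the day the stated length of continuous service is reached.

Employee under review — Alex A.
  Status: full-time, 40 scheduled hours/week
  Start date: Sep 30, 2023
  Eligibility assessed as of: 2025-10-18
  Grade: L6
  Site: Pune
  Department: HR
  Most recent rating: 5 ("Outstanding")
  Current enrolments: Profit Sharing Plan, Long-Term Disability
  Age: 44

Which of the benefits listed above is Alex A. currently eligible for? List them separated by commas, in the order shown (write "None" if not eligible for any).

Profit Sharing Plan, Long-Term Disability, Vision Plan

Service from Sep 30, 2023 to 2025-10-18: 749 days.
Profit Sharing Plan — status full-time ✓; service 749 days ≥ 60 days ✓; 40 hrs/wk ≥ 15 ✓ → eligible.
Long-Term Disability — status full-time ✓; service 749 days ≥ 18 months (≈540 days) ✓; rating 5 ≥ 4 ✓; 40 hrs/wk ≥ 30 ✓; eligible for Profit Sharing Plan ✓ → eligible.
Life Insurance — status full-time ✓; service 749 days ≥ 24 months (≈720 days) ✓; dept HR ✗ → not eligible.
RSU Program — service 749 days ≥ 2 years (≈730 days) ✓; dept HR ✓; 40 hrs/wk ≥ 20 ✓; site Pune ✗ (not Dayton) → not eligible.
Vision Plan — service 749 days ≥ 2 months (≈60 days) ✓; grade L6 ≥ L6 ✓; rating 5 ≥ 4 ✓ → eligible.
Meal Allowance — status full-time ✓; service 749 days ≥ 1 year (≈365 days) ✓; rating 5 ≥ 3 ✓; dept HR ✗ → not eligible.
Paid Sabbatical — status full-time ✓; dept HR ✗ → not eligible.
Commuter Stipend — status full-time ✓; service 749 days ≥ 24 months (≈720 days) ✓; site Pune ✗ (not Austin) → not eligible.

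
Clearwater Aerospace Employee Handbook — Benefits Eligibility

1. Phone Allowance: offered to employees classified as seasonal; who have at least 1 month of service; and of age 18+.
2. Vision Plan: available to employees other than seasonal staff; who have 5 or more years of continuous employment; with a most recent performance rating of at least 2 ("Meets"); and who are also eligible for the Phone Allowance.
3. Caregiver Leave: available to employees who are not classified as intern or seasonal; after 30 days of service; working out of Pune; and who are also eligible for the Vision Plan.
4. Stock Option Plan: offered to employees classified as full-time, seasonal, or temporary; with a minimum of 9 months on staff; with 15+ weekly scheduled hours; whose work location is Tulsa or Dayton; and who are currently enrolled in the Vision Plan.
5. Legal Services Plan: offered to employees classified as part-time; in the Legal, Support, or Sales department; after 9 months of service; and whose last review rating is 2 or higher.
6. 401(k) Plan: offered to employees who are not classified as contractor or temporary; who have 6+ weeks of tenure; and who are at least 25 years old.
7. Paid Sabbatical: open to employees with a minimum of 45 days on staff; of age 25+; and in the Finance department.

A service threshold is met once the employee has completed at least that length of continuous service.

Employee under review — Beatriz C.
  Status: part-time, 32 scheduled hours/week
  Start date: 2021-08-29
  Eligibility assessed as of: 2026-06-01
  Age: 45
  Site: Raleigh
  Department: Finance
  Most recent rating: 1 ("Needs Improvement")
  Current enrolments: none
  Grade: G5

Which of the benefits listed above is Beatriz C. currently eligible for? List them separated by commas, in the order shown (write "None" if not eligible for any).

Service from 2021-08-29 to 2026-06-01: 1737 days.
Phone Allowance — status part-time ✗ (requires seasonal) → not eligible.
Vision Plan — status part-time ✓ (not excluded); service 1737 days < 5 years (≈1825 days) ✗ → not eligible.
Caregiver Leave — status part-time ✓ (not excluded); service 1737 days ≥ 30 days ✓; site Raleigh ✗ (not Pune) → not eligible.
Stock Option Plan — status part-time ✗ (requires full-time, seasonal, or temporary) → not eligible.
Legal Services Plan — status part-time ✓; dept Finance ✗ → not eligible.
401(k) Plan — status part-time ✓ (not excluded); service 1737 days ≥ 6 weeks (≈42 days) ✓; age 45 ≥ 25 ✓ → eligible.
Paid Sabbatical — service 1737 days ≥ 45 days ✓; age 45 ≥ 25 ✓; dept Finance ✓ → eligible.

401(k) Plan, Paid Sabbatical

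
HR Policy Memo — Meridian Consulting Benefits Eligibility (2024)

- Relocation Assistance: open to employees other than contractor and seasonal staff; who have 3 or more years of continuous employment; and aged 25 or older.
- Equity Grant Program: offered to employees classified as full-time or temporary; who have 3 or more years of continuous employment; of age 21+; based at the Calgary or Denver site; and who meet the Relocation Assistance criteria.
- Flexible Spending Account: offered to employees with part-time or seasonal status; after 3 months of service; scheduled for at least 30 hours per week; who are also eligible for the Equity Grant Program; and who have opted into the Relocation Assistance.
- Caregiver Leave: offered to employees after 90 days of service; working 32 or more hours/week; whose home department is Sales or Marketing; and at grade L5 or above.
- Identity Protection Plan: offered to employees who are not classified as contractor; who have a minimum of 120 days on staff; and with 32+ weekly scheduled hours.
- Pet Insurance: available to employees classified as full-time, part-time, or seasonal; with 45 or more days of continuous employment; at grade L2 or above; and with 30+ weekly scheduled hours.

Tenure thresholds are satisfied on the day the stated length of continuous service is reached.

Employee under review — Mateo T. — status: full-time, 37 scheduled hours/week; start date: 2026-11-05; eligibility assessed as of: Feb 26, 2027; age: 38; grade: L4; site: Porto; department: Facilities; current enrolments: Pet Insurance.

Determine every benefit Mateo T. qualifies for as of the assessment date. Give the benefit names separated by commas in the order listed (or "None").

Pet Insurance

Service from 2026-11-05 to Feb 26, 2027: 113 days.
Relocation Assistance — status full-time ✓ (not excluded); service 113 days < 3 years (≈1095 days) ✗ → not eligible.
Equity Grant Program — status full-time ✓; service 113 days < 3 years (≈1095 days) ✗ → not eligible.
Flexible Spending Account — status full-time ✗ (requires part-time or seasonal) → not eligible.
Caregiver Leave — service 113 days ≥ 90 days ✓; 37 hrs/wk ≥ 32 ✓; dept Facilities ✗ → not eligible.
Identity Protection Plan — status full-time ✓ (not excluded); service 113 days < 120 days ✗ → not eligible.
Pet Insurance — status full-time ✓; service 113 days ≥ 45 days ✓; grade L4 ≥ L2 ✓; 37 hrs/wk ≥ 30 ✓ → eligible.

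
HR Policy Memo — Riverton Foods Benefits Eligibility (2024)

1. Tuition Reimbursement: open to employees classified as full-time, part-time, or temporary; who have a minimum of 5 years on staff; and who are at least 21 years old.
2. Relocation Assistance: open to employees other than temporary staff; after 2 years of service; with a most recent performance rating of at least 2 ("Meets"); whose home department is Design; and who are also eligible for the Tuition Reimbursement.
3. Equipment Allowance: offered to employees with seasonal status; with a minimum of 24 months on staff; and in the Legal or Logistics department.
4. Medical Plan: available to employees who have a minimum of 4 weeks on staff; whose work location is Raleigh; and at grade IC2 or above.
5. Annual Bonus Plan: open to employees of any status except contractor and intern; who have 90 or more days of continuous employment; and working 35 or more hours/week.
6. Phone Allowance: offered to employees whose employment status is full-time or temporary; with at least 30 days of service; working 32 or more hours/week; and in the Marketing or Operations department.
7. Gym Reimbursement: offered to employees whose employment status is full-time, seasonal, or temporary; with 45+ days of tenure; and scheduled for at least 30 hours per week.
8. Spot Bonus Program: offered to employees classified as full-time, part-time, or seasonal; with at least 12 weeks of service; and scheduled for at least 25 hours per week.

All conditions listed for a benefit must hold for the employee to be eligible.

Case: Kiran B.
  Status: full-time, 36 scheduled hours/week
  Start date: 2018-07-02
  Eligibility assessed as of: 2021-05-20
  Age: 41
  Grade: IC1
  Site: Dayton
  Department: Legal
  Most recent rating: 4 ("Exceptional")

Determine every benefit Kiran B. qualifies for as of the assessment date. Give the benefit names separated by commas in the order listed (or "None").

Annual Bonus Plan, Gym Reimbursement, Spot Bonus Program

Service from 2018-07-02 to 2021-05-20: 1053 days.
Tuition Reimbursement — status full-time ✓; service 1053 days < 5 years (≈1825 days) ✗ → not eligible.
Relocation Assistance — status full-time ✓ (not excluded); service 1053 days ≥ 2 years (≈730 days) ✓; rating 4 ≥ 2 ✓; dept Legal ✗ → not eligible.
Equipment Allowance — status full-time ✗ (requires seasonal) → not eligible.
Medical Plan — service 1053 days ≥ 4 weeks (≈28 days) ✓; site Dayton ✗ (not Raleigh) → not eligible.
Annual Bonus Plan — status full-time ✓ (not excluded); service 1053 days ≥ 90 days ✓; 36 hrs/wk ≥ 35 ✓ → eligible.
Phone Allowance — status full-time ✓; service 1053 days ≥ 30 days ✓; 36 hrs/wk ≥ 32 ✓; dept Legal ✗ → not eligible.
Gym Reimbursement — status full-time ✓; service 1053 days ≥ 45 days ✓; 36 hrs/wk ≥ 30 ✓ → eligible.
Spot Bonus Program — status full-time ✓; service 1053 days ≥ 12 weeks (≈84 days) ✓; 36 hrs/wk ≥ 25 ✓ → eligible.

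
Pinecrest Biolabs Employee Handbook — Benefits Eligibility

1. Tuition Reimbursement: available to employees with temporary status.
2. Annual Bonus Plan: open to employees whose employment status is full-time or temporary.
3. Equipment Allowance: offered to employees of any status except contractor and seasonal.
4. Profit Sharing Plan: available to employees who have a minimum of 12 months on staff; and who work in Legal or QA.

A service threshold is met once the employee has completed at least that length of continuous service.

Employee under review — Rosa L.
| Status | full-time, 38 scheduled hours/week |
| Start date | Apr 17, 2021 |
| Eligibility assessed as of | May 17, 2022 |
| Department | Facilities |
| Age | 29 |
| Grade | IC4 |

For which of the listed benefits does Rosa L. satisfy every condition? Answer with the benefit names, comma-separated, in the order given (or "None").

Annual Bonus Plan, Equipment Allowance

Service from Apr 17, 2021 to May 17, 2022: 395 days.
Tuition Reimbursement — status full-time ✗ (requires temporary) → not eligible.
Annual Bonus Plan — status full-time ✓ → eligible.
Equipment Allowance — status full-time ✓ (not excluded) → eligible.
Profit Sharing Plan — service 395 days ≥ 12 months (≈360 days) ✓; dept Facilities ✗ → not eligible.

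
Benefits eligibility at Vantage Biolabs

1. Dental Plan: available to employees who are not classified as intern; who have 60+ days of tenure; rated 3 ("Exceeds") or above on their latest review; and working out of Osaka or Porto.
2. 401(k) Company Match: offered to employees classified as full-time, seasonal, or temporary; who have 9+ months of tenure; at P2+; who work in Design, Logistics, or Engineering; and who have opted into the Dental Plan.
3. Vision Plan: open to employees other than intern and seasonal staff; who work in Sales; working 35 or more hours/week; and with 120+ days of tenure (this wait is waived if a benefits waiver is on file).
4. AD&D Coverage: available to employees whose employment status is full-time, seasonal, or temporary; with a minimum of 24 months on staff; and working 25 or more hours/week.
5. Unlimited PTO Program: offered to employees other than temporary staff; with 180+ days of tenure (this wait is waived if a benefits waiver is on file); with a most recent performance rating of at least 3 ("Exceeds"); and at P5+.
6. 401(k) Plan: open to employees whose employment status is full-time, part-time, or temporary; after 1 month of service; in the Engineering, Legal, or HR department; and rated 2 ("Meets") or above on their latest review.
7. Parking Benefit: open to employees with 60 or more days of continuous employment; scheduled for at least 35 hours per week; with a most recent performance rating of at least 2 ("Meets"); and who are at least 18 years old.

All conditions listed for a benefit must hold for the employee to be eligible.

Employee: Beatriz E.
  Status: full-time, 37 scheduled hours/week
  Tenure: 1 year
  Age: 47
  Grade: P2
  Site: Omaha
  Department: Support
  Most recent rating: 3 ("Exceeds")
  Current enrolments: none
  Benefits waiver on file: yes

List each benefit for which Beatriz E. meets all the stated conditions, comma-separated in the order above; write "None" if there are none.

Parking Benefit

Dental Plan — status full-time ✓ (not excluded); service 1 year ≥ 60 days ✓; rating 3 ≥ 3 ✓; site Omaha ✗ (not Osaka or Porto) → not eligible.
401(k) Company Match — status full-time ✓; service 1 year ≥ 9 months (≈270 days) ✓; grade P2 ≥ P2 ✓; dept Support ✗ → not eligible.
Vision Plan — status full-time ✓ (not excluded); dept Support ✗ → not eligible.
AD&D Coverage — status full-time ✓; service 1 year < 24 months (≈720 days) ✗ → not eligible.
Unlimited PTO Program — status full-time ✓ (not excluded); benefits waiver on file ✓; rating 3 ≥ 3 ✓; grade P2 < P5 ✗ → not eligible.
401(k) Plan — status full-time ✓; service 1 year ≥ 1 month (≈30 days) ✓; dept Support ✗ → not eligible.
Parking Benefit — service 1 year ≥ 60 days ✓; 37 hrs/wk ≥ 35 ✓; rating 3 ≥ 2 ✓; age 47 ≥ 18 ✓ → eligible.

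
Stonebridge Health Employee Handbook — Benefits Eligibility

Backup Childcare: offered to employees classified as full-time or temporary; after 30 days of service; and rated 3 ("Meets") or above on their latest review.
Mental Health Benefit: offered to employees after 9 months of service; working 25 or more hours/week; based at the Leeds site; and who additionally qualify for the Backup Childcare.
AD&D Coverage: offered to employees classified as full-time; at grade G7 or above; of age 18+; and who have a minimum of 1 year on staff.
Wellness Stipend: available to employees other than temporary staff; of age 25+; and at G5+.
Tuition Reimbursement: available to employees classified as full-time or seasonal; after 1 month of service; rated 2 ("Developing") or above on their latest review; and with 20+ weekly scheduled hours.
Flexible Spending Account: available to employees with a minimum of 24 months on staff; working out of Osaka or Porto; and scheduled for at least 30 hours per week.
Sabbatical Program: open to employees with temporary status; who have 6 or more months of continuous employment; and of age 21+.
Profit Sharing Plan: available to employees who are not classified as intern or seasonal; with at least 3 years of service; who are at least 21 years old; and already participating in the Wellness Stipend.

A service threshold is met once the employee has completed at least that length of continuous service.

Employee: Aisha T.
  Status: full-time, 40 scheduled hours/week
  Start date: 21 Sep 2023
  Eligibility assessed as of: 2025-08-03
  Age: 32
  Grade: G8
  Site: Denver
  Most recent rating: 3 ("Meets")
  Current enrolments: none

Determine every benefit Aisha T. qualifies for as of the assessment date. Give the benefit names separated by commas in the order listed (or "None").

Service from 21 Sep 2023 to 2025-08-03: 682 days.
Backup Childcare — status full-time ✓; service 682 days ≥ 30 days ✓; rating 3 ≥ 3 ✓ → eligible.
Mental Health Benefit — service 682 days ≥ 9 months (≈270 days) ✓; 40 hrs/wk ≥ 25 ✓; site Denver ✗ (not Leeds) → not eligible.
AD&D Coverage — status full-time ✓; grade G8 ≥ G7 ✓; age 32 ≥ 18 ✓; service 682 days ≥ 1 year (≈365 days) ✓ → eligible.
Wellness Stipend — status full-time ✓ (not excluded); age 32 ≥ 25 ✓; grade G8 ≥ G5 ✓ → eligible.
Tuition Reimbursement — status full-time ✓; service 682 days ≥ 1 month (≈30 days) ✓; rating 3 ≥ 2 ✓; 40 hrs/wk ≥ 20 ✓ → eligible.
Flexible Spending Account — service 682 days < 24 months (≈720 days) ✗ → not eligible.
Sabbatical Program — status full-time ✗ (requires temporary) → not eligible.
Profit Sharing Plan — status full-time ✓ (not excluded); service 682 days < 3 years (≈1095 days) ✗ → not eligible.

Backup Childcare, AD&D Coverage, Wellness Stipend, Tuition Reimbursement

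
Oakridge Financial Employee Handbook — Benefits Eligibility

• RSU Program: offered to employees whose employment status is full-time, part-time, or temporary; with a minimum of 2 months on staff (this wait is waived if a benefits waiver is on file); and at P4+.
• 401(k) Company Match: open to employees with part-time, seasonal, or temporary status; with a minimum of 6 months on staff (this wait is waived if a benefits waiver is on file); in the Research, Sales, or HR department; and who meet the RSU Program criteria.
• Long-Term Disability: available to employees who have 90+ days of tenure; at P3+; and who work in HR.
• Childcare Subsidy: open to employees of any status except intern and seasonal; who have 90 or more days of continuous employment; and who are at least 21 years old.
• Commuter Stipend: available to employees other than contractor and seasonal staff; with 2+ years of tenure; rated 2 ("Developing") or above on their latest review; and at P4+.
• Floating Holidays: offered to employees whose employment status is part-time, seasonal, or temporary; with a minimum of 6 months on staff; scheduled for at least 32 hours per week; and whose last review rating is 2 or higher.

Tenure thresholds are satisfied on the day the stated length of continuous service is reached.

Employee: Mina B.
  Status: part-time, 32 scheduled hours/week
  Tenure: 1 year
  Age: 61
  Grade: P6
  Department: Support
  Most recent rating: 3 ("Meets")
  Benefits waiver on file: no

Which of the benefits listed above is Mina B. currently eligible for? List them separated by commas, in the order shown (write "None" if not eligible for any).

RSU Program — status part-time ✓; no waiver, service 1 year ≥ 2 months (≈60 days) ✓; grade P6 ≥ P4 ✓ → eligible.
401(k) Company Match — status part-time ✓; no waiver, service 1 year ≥ 6 months (≈180 days) ✓; dept Support ✗ → not eligible.
Long-Term Disability — service 1 year ≥ 90 days ✓; grade P6 ≥ P3 ✓; dept Support ✗ → not eligible.
Childcare Subsidy — status part-time ✓ (not excluded); service 1 year ≥ 90 days ✓; age 61 ≥ 21 ✓ → eligible.
Commuter Stipend — status part-time ✓ (not excluded); service 1 year < 2 years ✗ → not eligible.
Floating Holidays — status part-time ✓; service 1 year ≥ 6 months (≈180 days) ✓; 32 hrs/wk ≥ 32 ✓; rating 3 ≥ 2 ✓ → eligible.

RSU Program, Childcare Subsidy, Floating Holidays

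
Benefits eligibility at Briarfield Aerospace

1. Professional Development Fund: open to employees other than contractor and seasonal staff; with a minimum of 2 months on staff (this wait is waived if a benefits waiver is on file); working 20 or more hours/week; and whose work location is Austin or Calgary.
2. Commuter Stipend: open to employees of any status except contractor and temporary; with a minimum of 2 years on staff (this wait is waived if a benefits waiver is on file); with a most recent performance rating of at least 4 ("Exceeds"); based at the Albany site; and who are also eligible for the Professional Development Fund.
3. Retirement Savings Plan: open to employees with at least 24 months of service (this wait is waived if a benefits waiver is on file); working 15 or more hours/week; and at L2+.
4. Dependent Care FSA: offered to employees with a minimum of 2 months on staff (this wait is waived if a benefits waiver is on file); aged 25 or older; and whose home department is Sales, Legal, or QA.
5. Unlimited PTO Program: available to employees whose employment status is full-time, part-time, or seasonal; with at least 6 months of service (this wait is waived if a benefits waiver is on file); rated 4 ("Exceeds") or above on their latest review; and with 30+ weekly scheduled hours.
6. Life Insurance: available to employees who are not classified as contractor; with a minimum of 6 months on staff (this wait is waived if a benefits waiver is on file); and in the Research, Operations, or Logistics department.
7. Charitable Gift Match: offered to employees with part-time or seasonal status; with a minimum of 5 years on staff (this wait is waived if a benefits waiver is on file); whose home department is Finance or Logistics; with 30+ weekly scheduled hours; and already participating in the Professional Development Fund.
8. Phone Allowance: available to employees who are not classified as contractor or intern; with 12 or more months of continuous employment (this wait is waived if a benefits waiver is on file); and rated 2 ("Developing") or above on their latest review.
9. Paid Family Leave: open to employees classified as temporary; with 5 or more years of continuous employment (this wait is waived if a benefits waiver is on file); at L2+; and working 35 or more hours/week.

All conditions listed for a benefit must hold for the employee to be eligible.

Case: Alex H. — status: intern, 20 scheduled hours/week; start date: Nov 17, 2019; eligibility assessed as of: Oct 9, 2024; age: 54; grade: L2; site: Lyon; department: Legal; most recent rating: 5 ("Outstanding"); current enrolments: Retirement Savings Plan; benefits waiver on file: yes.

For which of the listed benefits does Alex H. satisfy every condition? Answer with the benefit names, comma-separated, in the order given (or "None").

Retirement Savings Plan, Dependent Care FSA

Service from Nov 17, 2019 to Oct 9, 2024: 1788 days.
Professional Development Fund — status intern ✓ (not excluded); benefits waiver on file ✓; 20 hrs/wk ≥ 20 ✓; site Lyon ✗ (not Austin or Calgary) → not eligible.
Commuter Stipend — status intern ✓ (not excluded); benefits waiver on file ✓; rating 5 ≥ 4 ✓; site Lyon ✗ (not Albany) → not eligible.
Retirement Savings Plan — benefits waiver on file ✓; 20 hrs/wk ≥ 15 ✓; grade L2 ≥ L2 ✓ → eligible.
Dependent Care FSA — benefits waiver on file ✓; age 54 ≥ 25 ✓; dept Legal ✓ → eligible.
Unlimited PTO Program — status intern ✗ (requires full-time, part-time, or seasonal) → not eligible.
Life Insurance — status intern ✓ (not excluded); benefits waiver on file ✓; dept Legal ✗ → not eligible.
Charitable Gift Match — status intern ✗ (requires part-time or seasonal) → not eligible.
Phone Allowance — status intern ✗ (excluded) → not eligible.
Paid Family Leave — status intern ✗ (requires temporary) → not eligible.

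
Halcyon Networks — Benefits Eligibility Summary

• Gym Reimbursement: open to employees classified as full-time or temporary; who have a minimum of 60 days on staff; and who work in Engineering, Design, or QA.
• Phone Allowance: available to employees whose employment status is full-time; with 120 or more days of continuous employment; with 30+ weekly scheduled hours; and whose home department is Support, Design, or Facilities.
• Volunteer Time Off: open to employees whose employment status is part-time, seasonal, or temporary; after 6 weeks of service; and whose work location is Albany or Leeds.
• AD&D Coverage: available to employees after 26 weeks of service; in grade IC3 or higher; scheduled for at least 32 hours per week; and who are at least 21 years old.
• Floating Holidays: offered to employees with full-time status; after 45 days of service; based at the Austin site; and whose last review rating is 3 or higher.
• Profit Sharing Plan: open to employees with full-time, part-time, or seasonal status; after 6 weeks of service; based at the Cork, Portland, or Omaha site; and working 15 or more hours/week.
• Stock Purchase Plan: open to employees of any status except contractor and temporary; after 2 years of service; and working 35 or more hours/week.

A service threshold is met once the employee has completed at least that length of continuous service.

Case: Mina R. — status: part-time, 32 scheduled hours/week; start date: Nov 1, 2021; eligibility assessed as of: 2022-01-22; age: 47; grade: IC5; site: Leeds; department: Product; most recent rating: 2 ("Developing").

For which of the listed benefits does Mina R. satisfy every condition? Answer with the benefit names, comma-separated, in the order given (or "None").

Service from Nov 1, 2021 to 2022-01-22: 82 days.
Gym Reimbursement — status part-time ✗ (requires full-time or temporary) → not eligible.
Phone Allowance — status part-time ✗ (requires full-time) → not eligible.
Volunteer Time Off — status part-time ✓; service 82 days ≥ 6 weeks (≈42 days) ✓; site Leeds ✓ → eligible.
AD&D Coverage — service 82 days < 26 weeks (≈182 days) ✗ → not eligible.
Floating Holidays — status part-time ✗ (requires full-time) → not eligible.
Profit Sharing Plan — status part-time ✓; service 82 days ≥ 6 weeks (≈42 days) ✓; site Leeds ✗ (not Cork, Portland, or Omaha) → not eligible.
Stock Purchase Plan — status part-time ✓ (not excluded); service 82 days < 2 years (≈730 days) ✗ → not eligible.

Volunteer Time Off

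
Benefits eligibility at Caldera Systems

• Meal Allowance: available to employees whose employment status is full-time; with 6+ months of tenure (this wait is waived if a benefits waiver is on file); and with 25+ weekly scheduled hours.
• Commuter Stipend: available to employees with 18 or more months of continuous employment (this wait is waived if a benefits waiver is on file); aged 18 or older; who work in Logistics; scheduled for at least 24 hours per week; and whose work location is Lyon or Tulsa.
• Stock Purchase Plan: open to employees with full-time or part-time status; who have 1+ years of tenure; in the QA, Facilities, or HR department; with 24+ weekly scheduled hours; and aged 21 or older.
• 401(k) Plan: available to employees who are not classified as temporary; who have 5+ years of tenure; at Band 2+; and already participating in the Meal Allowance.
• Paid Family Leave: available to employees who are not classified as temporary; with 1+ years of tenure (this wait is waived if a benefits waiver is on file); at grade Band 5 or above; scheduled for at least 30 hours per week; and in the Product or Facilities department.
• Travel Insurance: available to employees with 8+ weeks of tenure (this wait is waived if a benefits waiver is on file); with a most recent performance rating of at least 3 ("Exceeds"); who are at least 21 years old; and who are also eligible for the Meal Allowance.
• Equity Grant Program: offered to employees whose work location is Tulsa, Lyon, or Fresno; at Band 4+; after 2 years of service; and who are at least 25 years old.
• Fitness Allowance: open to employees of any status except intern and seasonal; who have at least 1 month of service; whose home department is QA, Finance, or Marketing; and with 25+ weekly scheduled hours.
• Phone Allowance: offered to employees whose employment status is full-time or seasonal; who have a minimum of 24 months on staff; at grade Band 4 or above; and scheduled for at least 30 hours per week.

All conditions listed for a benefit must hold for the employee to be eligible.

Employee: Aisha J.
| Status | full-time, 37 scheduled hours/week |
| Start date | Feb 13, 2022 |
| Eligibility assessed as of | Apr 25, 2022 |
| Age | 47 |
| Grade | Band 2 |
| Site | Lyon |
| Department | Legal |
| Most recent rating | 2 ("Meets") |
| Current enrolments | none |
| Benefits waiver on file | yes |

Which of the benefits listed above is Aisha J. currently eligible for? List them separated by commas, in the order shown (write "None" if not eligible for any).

Meal Allowance

Service from Feb 13, 2022 to Apr 25, 2022: 71 days.
Meal Allowance — status full-time ✓; benefits waiver on file ✓; 37 hrs/wk ≥ 25 ✓ → eligible.
Commuter Stipend — benefits waiver on file ✓; age 47 ≥ 18 ✓; dept Legal ✗ → not eligible.
Stock Purchase Plan — status full-time ✓; service 71 days < 1 year (≈365 days) ✗ → not eligible.
401(k) Plan — status full-time ✓ (not excluded); service 71 days < 5 years (≈1825 days) ✗ → not eligible.
Paid Family Leave — status full-time ✓ (not excluded); benefits waiver on file ✓; grade Band 2 < Band 5 ✗ → not eligible.
Travel Insurance — benefits waiver on file ✓; rating 2 < 3 ✗ → not eligible.
Equity Grant Program — site Lyon ✓; grade Band 2 < Band 4 ✗ → not eligible.
Fitness Allowance — status full-time ✓ (not excluded); service 71 days ≥ 1 month (≈30 days) ✓; dept Legal ✗ → not eligible.
Phone Allowance — status full-time ✓; service 71 days < 24 months (≈720 days) ✗ → not eligible.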